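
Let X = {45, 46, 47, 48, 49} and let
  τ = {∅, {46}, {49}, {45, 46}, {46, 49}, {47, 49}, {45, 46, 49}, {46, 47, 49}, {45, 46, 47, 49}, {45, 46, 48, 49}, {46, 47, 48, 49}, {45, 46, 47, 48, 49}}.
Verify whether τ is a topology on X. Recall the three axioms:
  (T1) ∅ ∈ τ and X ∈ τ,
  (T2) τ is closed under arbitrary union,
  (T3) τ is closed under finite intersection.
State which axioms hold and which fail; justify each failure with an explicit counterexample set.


τ is NOT a topology on X.

Axiom (T1): ∅ ∈ τ? Yes; X ∈ τ? Yes.
Axiom (T2/T3): check pairwise unions and intersections of members of τ.
Counterexample for (T3): {45, 46, 48, 49} ∩ {46, 47, 48, 49} = {46, 48, 49} ∉ τ. Therefore τ is NOT a topology.


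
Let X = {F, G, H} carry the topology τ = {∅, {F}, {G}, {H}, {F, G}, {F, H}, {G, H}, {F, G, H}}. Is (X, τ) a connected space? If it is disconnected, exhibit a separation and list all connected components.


(X, τ) is disconnected; components = [{F}, {G}, {H}].

Find clopen sets (U ∈ τ with X ∖ U ∈ τ):
  U = ∅, X ∖ U = {F, G, H} — both open, so U is clopen.
  U = {F}, X ∖ U = {G, H} — both open, so U is clopen.
  U = {G}, X ∖ U = {F, H} — both open, so U is clopen.
  U = {H}, X ∖ U = {F, G} — both open, so U is clopen.
  U = {F, G}, X ∖ U = {H} — both open, so U is clopen.
  U = {F, H}, X ∖ U = {G} — both open, so U is clopen.
  U = {G, H}, X ∖ U = {F} — both open, so U is clopen.
  U = {F, G, H}, X ∖ U = ∅ — both open, so U is clopen.
Nontrivial clopen(s) exist: e.g. {F}. So (X, τ) is disconnected.
Compute connected components by grouping points that agree on all clopens:
  component: {F}
  component: {G}
  component: {H}


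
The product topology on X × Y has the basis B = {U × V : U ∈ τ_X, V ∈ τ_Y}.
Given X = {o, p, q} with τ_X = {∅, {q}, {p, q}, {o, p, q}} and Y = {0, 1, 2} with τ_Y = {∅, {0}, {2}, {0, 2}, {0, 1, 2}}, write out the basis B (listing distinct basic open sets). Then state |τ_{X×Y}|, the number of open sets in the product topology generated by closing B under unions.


Basis B = {∅ × ∅, {q} × {0}, {q} × {2}, {p, q} × {0}, {p, q} × {2}, {q} × {0, 2}, {o, p, q} × {0}, {o, p, q} × {2}, {q} × {0, 1, 2}, {p, q} × {0, 2}, {o, p, q} × {0, 2}, {p, q} × {0, 1, 2}, {o, p, q} × {0, 1, 2}}; |τ_{X×Y}| = 30.

Enumerate products U × V with U ∈ τ_X, V ∈ τ_Y (deduplicated):
  ∅ × ∅ = {} (∅)
  {q} × {0} = {(q,0)}
  {q} × {2} = {(q,2)}
  {p, q} × {0} = {(p,0), (q,0)}
  {p, q} × {2} = {(p,2), (q,2)}
  {q} × {0, 2} = {(q,0), (q,2)}
  {o, p, q} × {0} = {(o,0), (p,0), (q,0)}
  {o, p, q} × {2} = {(o,2), (p,2), (q,2)}
  {q} × {0, 1, 2} = {(q,0), (q,1), (q,2)}
  {p, q} × {0, 2} = {(p,0), (p,2), (q,0), (q,2)}
  {o, p, q} × {0, 2} = {(o,0), (o,2), (p,0), (p,2), (q,0), (q,2)}
  {p, q} × {0, 1, 2} = {(p,0), (p,1), (p,2), (q,0), (q,1), (q,2)}
  {o, p, q} × {0, 1, 2} = {(o,0), (o,1), (o,2), (p,0), (p,1), (p,2), (q,0), (q,1), (q,2)}
These 13 distinct sets form the basis B.
Close under arbitrary unions to get τ_{X×Y}; counting gives |τ_{X×Y}| = 30.


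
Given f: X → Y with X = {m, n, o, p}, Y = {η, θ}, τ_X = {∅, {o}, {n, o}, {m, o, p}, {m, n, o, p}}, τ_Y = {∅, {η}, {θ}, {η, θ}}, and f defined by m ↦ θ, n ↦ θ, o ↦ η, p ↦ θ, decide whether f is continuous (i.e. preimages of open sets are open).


f is NOT continuous.

Compute f^{-1}(U) for each U ∈ τ_Y:
  U = ∅: f^{-1}(U) = ∅ ∈ τ_X ✓.
  U = {η}: f^{-1}(U) = {o} ∈ τ_X ✓.
  U = {θ}: f^{-1}(U) = {m, n, p} ∉ τ_X ✗.
  U = {η, θ}: f^{-1}(U) = {m, n, o, p} ∈ τ_X ✓.
Found U = {θ} with f^{-1}(U) = {m, n, p} not in τ_X. Therefore f is NOT continuous.


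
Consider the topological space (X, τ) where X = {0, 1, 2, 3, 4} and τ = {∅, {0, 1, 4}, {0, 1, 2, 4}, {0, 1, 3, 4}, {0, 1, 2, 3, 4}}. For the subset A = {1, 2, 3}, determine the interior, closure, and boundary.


int(A) = ∅, cl(A) = {0, 1, 2, 3, 4}, ∂A = {0, 1, 2, 3, 4}.

Closed sets in (X, τ) are complements of opens:
  closed(X, τ) = {∅, {2}, {3}, {2, 3}, {0, 1, 2, 3, 4}}.
int(A) = ⋃ {U ∈ τ : U ⊆ A}. Opens contained in A: ∅.
Taking the union of these: int(A) = ∅.
cl(A) = ⋂ {C closed : A ⊆ C}. Closed sets containing A: {0, 1, 2, 3, 4}.
Intersecting these: cl(A) = {0, 1, 2, 3, 4}.
∂A = cl(A) ∖ int(A) = {0, 1, 2, 3, 4} ∖ ∅ = {0, 1, 2, 3, 4}.


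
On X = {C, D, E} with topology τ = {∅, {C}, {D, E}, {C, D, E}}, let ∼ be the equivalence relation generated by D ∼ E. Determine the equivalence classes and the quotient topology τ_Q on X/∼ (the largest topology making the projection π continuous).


X/∼ = {[C], [D=E]}; |τ_Q| = 4.

Equivalence classes: [C], [D=E].
Quotient map π: X → X/∼ sends C ↦ [C], D ↦ [D=E], E ↦ [D=E].
For each subset V ⊆ X/∼, compute π^{-1}(V) ⊆ X and check whether π^{-1}(V) ∈ τ. V is open in τ_Q iff π^{-1}(V) ∈ τ.
  V = {}: π^{-1}(V) = ∅ ∈ τ ✓.
  V = {[C]}: π^{-1}(V) = {C} ∈ τ ✓.
  V = {[D=E]}: π^{-1}(V) = {D, E} ∈ τ ✓.
  V = {[C], [D=E]}: π^{-1}(V) = {C, D, E} ∈ τ ✓.
Open sets in the quotient: τ_Q = {{}, {[C]}, {[D=E]}, {[C], [D=E]}} (4 elements).


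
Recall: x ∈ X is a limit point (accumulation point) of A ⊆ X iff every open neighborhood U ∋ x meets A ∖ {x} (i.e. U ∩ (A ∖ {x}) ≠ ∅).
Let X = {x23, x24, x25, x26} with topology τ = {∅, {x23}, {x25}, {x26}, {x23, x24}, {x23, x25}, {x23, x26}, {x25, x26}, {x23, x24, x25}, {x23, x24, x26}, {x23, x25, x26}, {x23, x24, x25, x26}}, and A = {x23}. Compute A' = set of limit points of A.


A' = {x24}

For each x ∈ X, list the open sets U ∈ τ with x ∈ U, then check whether U ∩ (A ∖ {x}) ≠ ∅ for every such U.
  x = x23: open {x23} ∋ x has {x23} ∩ (A ∖ {x23}) = ∅, so x is NOT a limit point.
  x = x24: opens ∋ x are {x23, x24}, {x23, x24, x25}, {x23, x24, x26}, {x23, x24, x25, x26}; each meets A ∖ {x24}, so x IS a limit point.
  x = x25: open {x25} ∋ x has {x25} ∩ (A ∖ {x25}) = ∅, so x is NOT a limit point.
  x = x26: open {x26} ∋ x has {x26} ∩ (A ∖ {x26}) = ∅, so x is NOT a limit point.
Collecting: A' = {x24}.


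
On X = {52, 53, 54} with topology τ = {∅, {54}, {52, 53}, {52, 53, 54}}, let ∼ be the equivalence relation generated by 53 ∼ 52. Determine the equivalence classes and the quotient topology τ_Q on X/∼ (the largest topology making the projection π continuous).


X/∼ = {[52=53], [54]}; |τ_Q| = 4.

Equivalence classes: [52=53], [54].
Quotient map π: X → X/∼ sends 52 ↦ [52=53], 53 ↦ [52=53], 54 ↦ [54].
For each subset V ⊆ X/∼, compute π^{-1}(V) ⊆ X and check whether π^{-1}(V) ∈ τ. V is open in τ_Q iff π^{-1}(V) ∈ τ.
  V = {}: π^{-1}(V) = ∅ ∈ τ ✓.
  V = {[52=53]}: π^{-1}(V) = {52, 53} ∈ τ ✓.
  V = {[54]}: π^{-1}(V) = {54} ∈ τ ✓.
  V = {[52=53], [54]}: π^{-1}(V) = {52, 53, 54} ∈ τ ✓.
Open sets in the quotient: τ_Q = {{}, {[52=53]}, {[54]}, {[52=53], [54]}} (4 elements).


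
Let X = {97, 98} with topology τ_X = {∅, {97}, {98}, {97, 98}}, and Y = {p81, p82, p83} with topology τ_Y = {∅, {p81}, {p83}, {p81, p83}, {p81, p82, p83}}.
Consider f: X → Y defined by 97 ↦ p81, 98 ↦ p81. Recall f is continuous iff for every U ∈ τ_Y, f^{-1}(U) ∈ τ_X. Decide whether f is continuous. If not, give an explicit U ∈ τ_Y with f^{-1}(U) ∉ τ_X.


f IS continuous.

Compute f^{-1}(U) for each U ∈ τ_Y:
  U = ∅: f^{-1}(U) = ∅ ∈ τ_X ✓.
  U = {p81}: f^{-1}(U) = {97, 98} ∈ τ_X ✓.
  U = {p83}: f^{-1}(U) = ∅ ∈ τ_X ✓.
  U = {p81, p83}: f^{-1}(U) = {97, 98} ∈ τ_X ✓.
  U = {p81, p82, p83}: f^{-1}(U) = {97, 98} ∈ τ_X ✓.
Every preimage lies in τ_X, so f IS continuous.


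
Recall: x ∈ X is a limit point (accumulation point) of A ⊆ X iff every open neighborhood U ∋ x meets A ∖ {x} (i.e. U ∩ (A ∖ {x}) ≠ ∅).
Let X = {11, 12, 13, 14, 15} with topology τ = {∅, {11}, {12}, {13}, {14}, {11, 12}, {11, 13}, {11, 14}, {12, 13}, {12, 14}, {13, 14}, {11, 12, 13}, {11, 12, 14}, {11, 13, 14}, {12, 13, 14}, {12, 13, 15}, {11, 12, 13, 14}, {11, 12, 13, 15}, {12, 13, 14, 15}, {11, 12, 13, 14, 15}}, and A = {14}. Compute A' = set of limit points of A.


A' = ∅

For each x ∈ X, list the open sets U ∈ τ with x ∈ U, then check whether U ∩ (A ∖ {x}) ≠ ∅ for every such U.
  x = 11: open {11} ∋ x has {11} ∩ (A ∖ {11}) = ∅, so x is NOT a limit point.
  x = 12: open {12} ∋ x has {12} ∩ (A ∖ {12}) = ∅, so x is NOT a limit point.
  x = 13: open {13} ∋ x has {13} ∩ (A ∖ {13}) = ∅, so x is NOT a limit point.
  x = 14: open {14} ∋ x has {14} ∩ (A ∖ {14}) = ∅, so x is NOT a limit point.
  x = 15: open {12, 13, 15} ∋ x has {12, 13, 15} ∩ (A ∖ {15}) = ∅, so x is NOT a limit point.
Collecting: A' = ∅.


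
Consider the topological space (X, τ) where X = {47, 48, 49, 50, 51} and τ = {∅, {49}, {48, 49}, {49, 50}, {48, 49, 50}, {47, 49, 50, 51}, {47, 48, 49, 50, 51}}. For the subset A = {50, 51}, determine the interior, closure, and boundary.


int(A) = ∅, cl(A) = {47, 50, 51}, ∂A = {47, 50, 51}.

Closed sets in (X, τ) are complements of opens:
  closed(X, τ) = {∅, {48}, {47, 51}, {47, 48, 51}, {47, 50, 51}, {47, 48, 50, 51}, {47, 48, 49, 50, 51}}.
int(A) = ⋃ {U ∈ τ : U ⊆ A}. Opens contained in A: ∅.
Taking the union of these: int(A) = ∅.
cl(A) = ⋂ {C closed : A ⊆ C}. Closed sets containing A: {47, 50, 51}, {47, 48, 50, 51}, {47, 48, 49, 50, 51}.
Intersecting these: cl(A) = {47, 50, 51}.
∂A = cl(A) ∖ int(A) = {47, 50, 51} ∖ ∅ = {47, 50, 51}.


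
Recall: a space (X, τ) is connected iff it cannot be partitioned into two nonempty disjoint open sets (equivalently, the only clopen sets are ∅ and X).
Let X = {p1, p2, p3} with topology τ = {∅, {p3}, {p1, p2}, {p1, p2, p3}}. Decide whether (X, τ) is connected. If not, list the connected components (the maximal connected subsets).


(X, τ) is disconnected; components = [{p3}, {p1, p2}].

Find clopen sets (U ∈ τ with X ∖ U ∈ τ):
  U = ∅, X ∖ U = {p1, p2, p3} — both open, so U is clopen.
  U = {p3}, X ∖ U = {p1, p2} — both open, so U is clopen.
  U = {p1, p2}, X ∖ U = {p3} — both open, so U is clopen.
  U = {p1, p2, p3}, X ∖ U = ∅ — both open, so U is clopen.
Nontrivial clopen(s) exist: e.g. {p1, p2}. So (X, τ) is disconnected.
Compute connected components by grouping points that agree on all clopens:
  component: {p3}
  component: {p1, p2}


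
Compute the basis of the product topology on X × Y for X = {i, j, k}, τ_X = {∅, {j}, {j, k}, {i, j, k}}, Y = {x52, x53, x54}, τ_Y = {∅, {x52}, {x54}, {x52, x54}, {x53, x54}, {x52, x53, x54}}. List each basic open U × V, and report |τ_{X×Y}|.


Basis B = {∅ × ∅, {j} × {x52}, {j} × {x54}, {j} × {x52, x54}, {j, k} × {x52}, {j} × {x53, x54}, {j, k} × {x54}, {i, j, k} × {x52}, {i, j, k} × {x54}, {j} × {x52, x53, x54}, {j, k} × {x52, x54}, {j, k} × {x53, x54}, {i, j, k} × {x52, x54}, {i, j, k} × {x53, x54}, {j, k} × {x52, x53, x54}, {i, j, k} × {x52, x53, x54}}; |τ_{X×Y}| = 40.

Enumerate products U × V with U ∈ τ_X, V ∈ τ_Y (deduplicated):
  ∅ × ∅ = {} (∅)
  {j} × {x52} = {(j,x52)}
  {j} × {x54} = {(j,x54)}
  {j} × {x52, x54} = {(j,x52), (j,x54)}
  {j, k} × {x52} = {(j,x52), (k,x52)}
  {j} × {x53, x54} = {(j,x53), (j,x54)}
  {j, k} × {x54} = {(j,x54), (k,x54)}
  {i, j, k} × {x52} = {(i,x52), (j,x52), (k,x52)}
  {i, j, k} × {x54} = {(i,x54), (j,x54), (k,x54)}
  {j} × {x52, x53, x54} = {(j,x52), (j,x53), (j,x54)}
  {j, k} × {x52, x54} = {(j,x52), (j,x54), (k,x52), (k,x54)}
  {j, k} × {x53, x54} = {(j,x53), (j,x54), (k,x53), (k,x54)}
  {i, j, k} × {x52, x54} = {(i,x52), (i,x54), (j,x52), (j,x54), (k,x52), (k,x54)}
  {i, j, k} × {x53, x54} = {(i,x53), (i,x54), (j,x53), (j,x54), (k,x53), (k,x54)}
  {j, k} × {x52, x53, x54} = {(j,x52), (j,x53), (j,x54), (k,x52), (k,x53), (k,x54)}
  {i, j, k} × {x52, x53, x54} = {(i,x52), (i,x53), (i,x54), (j,x52), (j,x53), (j,x54), (k,x52), (k,x53), (k,x54)}
These 16 distinct sets form the basis B.
Close under arbitrary unions to get τ_{X×Y}; counting gives |τ_{X×Y}| = 40.


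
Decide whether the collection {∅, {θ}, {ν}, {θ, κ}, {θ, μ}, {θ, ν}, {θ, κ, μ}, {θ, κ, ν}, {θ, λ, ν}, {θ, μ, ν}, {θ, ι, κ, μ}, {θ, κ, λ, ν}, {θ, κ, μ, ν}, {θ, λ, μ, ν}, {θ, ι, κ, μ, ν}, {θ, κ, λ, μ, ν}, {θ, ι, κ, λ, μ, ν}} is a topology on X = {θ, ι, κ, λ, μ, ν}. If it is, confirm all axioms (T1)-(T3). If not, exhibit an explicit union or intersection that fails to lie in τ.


τ IS a topology on X.

Axiom (T1): ∅ ∈ τ? Yes; X ∈ τ? Yes.
Axiom (T2/T3): check pairwise unions and intersections of members of τ.
All pairwise intersections and unions checked — each lies in τ. Therefore τ satisfies (T1), (T2), (T3): it IS a topology on X.


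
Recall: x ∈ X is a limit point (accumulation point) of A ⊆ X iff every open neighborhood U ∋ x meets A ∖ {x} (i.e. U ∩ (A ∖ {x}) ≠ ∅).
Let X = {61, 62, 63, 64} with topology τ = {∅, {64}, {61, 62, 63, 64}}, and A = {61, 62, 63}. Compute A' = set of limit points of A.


A' = {61, 62, 63}

For each x ∈ X, list the open sets U ∈ τ with x ∈ U, then check whether U ∩ (A ∖ {x}) ≠ ∅ for every such U.
  x = 61: opens ∋ x are {61, 62, 63, 64}; each meets A ∖ {61}, so x IS a limit point.
  x = 62: opens ∋ x are {61, 62, 63, 64}; each meets A ∖ {62}, so x IS a limit point.
  x = 63: opens ∋ x are {61, 62, 63, 64}; each meets A ∖ {63}, so x IS a limit point.
  x = 64: open {64} ∋ x has {64} ∩ (A ∖ {64}) = ∅, so x is NOT a limit point.
Collecting: A' = {61, 62, 63}.


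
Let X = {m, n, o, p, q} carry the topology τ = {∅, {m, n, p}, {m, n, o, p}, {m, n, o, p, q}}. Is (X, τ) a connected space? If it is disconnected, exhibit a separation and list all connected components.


(X, τ) is connected.

Find clopen sets (U ∈ τ with X ∖ U ∈ τ):
  U = ∅, X ∖ U = {m, n, o, p, q} — both open, so U is clopen.
  U = {m, n, o, p, q}, X ∖ U = ∅ — both open, so U is clopen.
Only trivial clopens (∅ and X) exist, so (X, τ) is connected.
Compute connected components by grouping points that agree on all clopens:
  component: {m, n, o, p, q}


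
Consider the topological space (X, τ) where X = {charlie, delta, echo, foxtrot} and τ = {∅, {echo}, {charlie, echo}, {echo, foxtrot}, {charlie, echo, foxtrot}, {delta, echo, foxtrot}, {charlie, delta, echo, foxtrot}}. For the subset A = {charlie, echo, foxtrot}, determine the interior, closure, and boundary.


int(A) = {charlie, echo, foxtrot}, cl(A) = {charlie, delta, echo, foxtrot}, ∂A = {delta}.

Closed sets in (X, τ) are complements of opens:
  closed(X, τ) = {∅, {charlie}, {delta}, {charlie, delta}, {delta, foxtrot}, {charlie, delta, foxtrot}, {charlie, delta, echo, foxtrot}}.
int(A) = ⋃ {U ∈ τ : U ⊆ A}. Opens contained in A: ∅, {echo}, {charlie, echo}, {echo, foxtrot}, {charlie, echo, foxtrot}.
Taking the union of these: int(A) = {charlie, echo, foxtrot}.
cl(A) = ⋂ {C closed : A ⊆ C}. Closed sets containing A: {charlie, delta, echo, foxtrot}.
Intersecting these: cl(A) = {charlie, delta, echo, foxtrot}.
∂A = cl(A) ∖ int(A) = {charlie, delta, echo, foxtrot} ∖ {charlie, echo, foxtrot} = {delta}.


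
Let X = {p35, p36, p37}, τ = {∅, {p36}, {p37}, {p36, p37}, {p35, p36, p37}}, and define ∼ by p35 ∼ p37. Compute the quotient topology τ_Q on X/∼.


X/∼ = {[p35=p37], [p36]}; |τ_Q| = 3.

Equivalence classes: [p35=p37], [p36].
Quotient map π: X → X/∼ sends p35 ↦ [p35=p37], p36 ↦ [p36], p37 ↦ [p35=p37].
For each subset V ⊆ X/∼, compute π^{-1}(V) ⊆ X and check whether π^{-1}(V) ∈ τ. V is open in τ_Q iff π^{-1}(V) ∈ τ.
  V = {}: π^{-1}(V) = ∅ ∈ τ ✓.
  V = {[p35=p37]}: π^{-1}(V) = {p35, p37} ∉ τ ✗.
  V = {[p36]}: π^{-1}(V) = {p36} ∈ τ ✓.
  V = {[p35=p37], [p36]}: π^{-1}(V) = {p35, p36, p37} ∈ τ ✓.
Open sets in the quotient: τ_Q = {{}, {[p36]}, {[p35=p37], [p36]}} (3 elements).


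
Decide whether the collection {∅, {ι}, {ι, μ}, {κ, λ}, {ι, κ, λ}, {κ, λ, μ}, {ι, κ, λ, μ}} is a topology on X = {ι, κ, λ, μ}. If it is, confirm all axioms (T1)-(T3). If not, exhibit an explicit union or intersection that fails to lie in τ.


τ is NOT a topology on X.

Axiom (T1): ∅ ∈ τ? Yes; X ∈ τ? Yes.
Axiom (T2/T3): check pairwise unions and intersections of members of τ.
Counterexample for (T3): {ι, μ} ∩ {κ, λ, μ} = {μ} ∉ τ. Therefore τ is NOT a topology.


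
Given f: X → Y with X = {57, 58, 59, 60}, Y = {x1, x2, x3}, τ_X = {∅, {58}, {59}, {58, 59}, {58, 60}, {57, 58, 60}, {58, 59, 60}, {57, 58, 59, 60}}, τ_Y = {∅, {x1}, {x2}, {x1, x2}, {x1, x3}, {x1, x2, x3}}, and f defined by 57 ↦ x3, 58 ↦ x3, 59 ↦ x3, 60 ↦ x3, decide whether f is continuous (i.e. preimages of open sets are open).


f IS continuous.

Compute f^{-1}(U) for each U ∈ τ_Y:
  U = ∅: f^{-1}(U) = ∅ ∈ τ_X ✓.
  U = {x1}: f^{-1}(U) = ∅ ∈ τ_X ✓.
  U = {x2}: f^{-1}(U) = ∅ ∈ τ_X ✓.
  U = {x1, x2}: f^{-1}(U) = ∅ ∈ τ_X ✓.
  U = {x1, x3}: f^{-1}(U) = {57, 58, 59, 60} ∈ τ_X ✓.
  U = {x1, x2, x3}: f^{-1}(U) = {57, 58, 59, 60} ∈ τ_X ✓.
Every preimage lies in τ_X, so f IS continuous.


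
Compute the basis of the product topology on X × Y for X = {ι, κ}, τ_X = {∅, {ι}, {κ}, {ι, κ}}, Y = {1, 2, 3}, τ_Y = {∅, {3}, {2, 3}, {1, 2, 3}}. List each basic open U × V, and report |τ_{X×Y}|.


Basis B = {∅ × ∅, {ι} × {3}, {κ} × {3}, {ι} × {2, 3}, {ι, κ} × {3}, {κ} × {2, 3}, {ι} × {1, 2, 3}, {κ} × {1, 2, 3}, {ι, κ} × {2, 3}, {ι, κ} × {1, 2, 3}}; |τ_{X×Y}| = 16.

Enumerate products U × V with U ∈ τ_X, V ∈ τ_Y (deduplicated):
  ∅ × ∅ = {} (∅)
  {ι} × {3} = {(ι,3)}
  {κ} × {3} = {(κ,3)}
  {ι} × {2, 3} = {(ι,2), (ι,3)}
  {ι, κ} × {3} = {(ι,3), (κ,3)}
  {κ} × {2, 3} = {(κ,2), (κ,3)}
  {ι} × {1, 2, 3} = {(ι,1), (ι,2), (ι,3)}
  {κ} × {1, 2, 3} = {(κ,1), (κ,2), (κ,3)}
  {ι, κ} × {2, 3} = {(ι,2), (ι,3), (κ,2), (κ,3)}
  {ι, κ} × {1, 2, 3} = {(ι,1), (ι,2), (ι,3), (κ,1), (κ,2), (κ,3)}
These 10 distinct sets form the basis B.
Close under arbitrary unions to get τ_{X×Y}; counting gives |τ_{X×Y}| = 16.


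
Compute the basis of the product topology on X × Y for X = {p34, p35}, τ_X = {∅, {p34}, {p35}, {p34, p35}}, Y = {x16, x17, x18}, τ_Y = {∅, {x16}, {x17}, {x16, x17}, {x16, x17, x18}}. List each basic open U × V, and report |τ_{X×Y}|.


Basis B = {∅ × ∅, {p34} × {x16}, {p34} × {x17}, {p35} × {x16}, {p35} × {x17}, {p34} × {x16, x17}, {p34, p35} × {x16}, {p34, p35} × {x17}, {p35} × {x16, x17}, {p34} × {x16, x17, x18}, {p35} × {x16, x17, x18}, {p34, p35} × {x16, x17}, {p34, p35} × {x16, x17, x18}}; |τ_{X×Y}| = 25.

Enumerate products U × V with U ∈ τ_X, V ∈ τ_Y (deduplicated):
  ∅ × ∅ = {} (∅)
  {p34} × {x16} = {(p34,x16)}
  {p34} × {x17} = {(p34,x17)}
  {p35} × {x16} = {(p35,x16)}
  {p35} × {x17} = {(p35,x17)}
  {p34} × {x16, x17} = {(p34,x16), (p34,x17)}
  {p34, p35} × {x16} = {(p34,x16), (p35,x16)}
  {p34, p35} × {x17} = {(p34,x17), (p35,x17)}
  {p35} × {x16, x17} = {(p35,x16), (p35,x17)}
  {p34} × {x16, x17, x18} = {(p34,x16), (p34,x17), (p34,x18)}
  {p35} × {x16, x17, x18} = {(p35,x16), (p35,x17), (p35,x18)}
  {p34, p35} × {x16, x17} = {(p34,x16), (p34,x17), (p35,x16), (p35,x17)}
  {p34, p35} × {x16, x17, x18} = {(p34,x16), (p34,x17), (p34,x18), (p35,x16), (p35,x17), (p35,x18)}
These 13 distinct sets form the basis B.
Close under arbitrary unions to get τ_{X×Y}; counting gives |τ_{X×Y}| = 25.


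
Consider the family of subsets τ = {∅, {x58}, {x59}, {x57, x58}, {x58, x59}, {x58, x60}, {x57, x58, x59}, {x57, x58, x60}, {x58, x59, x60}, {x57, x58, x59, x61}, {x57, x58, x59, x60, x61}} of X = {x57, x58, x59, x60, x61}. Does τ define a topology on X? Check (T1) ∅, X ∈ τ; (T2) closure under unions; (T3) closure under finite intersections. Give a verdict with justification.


τ is NOT a topology on X.

Axiom (T1): ∅ ∈ τ? Yes; X ∈ τ? Yes.
Axiom (T2/T3): check pairwise unions and intersections of members of τ.
Counterexample for (T2): {x59} ∪ {x57, x58, x60} = {x57, x58, x59, x60} ∉ τ. Therefore τ is NOT a topology.


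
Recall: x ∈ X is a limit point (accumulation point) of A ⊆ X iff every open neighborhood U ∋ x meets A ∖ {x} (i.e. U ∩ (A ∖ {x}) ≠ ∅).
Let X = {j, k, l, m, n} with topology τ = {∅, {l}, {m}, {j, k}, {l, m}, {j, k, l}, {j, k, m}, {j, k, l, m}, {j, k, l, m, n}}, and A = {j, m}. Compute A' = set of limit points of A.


A' = {k, n}

For each x ∈ X, list the open sets U ∈ τ with x ∈ U, then check whether U ∩ (A ∖ {x}) ≠ ∅ for every such U.
  x = j: open {j, k} ∋ x has {j, k} ∩ (A ∖ {j}) = ∅, so x is NOT a limit point.
  x = k: opens ∋ x are {j, k}, {j, k, l}, {j, k, m}, {j, k, l, m}, {j, k, l, m, n}; each meets A ∖ {k}, so x IS a limit point.
  x = l: open {l} ∋ x has {l} ∩ (A ∖ {l}) = ∅, so x is NOT a limit point.
  x = m: open {m} ∋ x has {m} ∩ (A ∖ {m}) = ∅, so x is NOT a limit point.
  x = n: opens ∋ x are {j, k, l, m, n}; each meets A ∖ {n}, so x IS a limit point.
Collecting: A' = {k, n}.


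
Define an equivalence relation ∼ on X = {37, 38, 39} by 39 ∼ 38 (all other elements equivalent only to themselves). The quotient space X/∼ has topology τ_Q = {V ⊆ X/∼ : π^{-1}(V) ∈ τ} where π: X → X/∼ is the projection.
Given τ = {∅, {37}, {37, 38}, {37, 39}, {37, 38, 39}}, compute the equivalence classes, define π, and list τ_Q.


X/∼ = {[37], [38=39]}; |τ_Q| = 3.

Equivalence classes: [37], [38=39].
Quotient map π: X → X/∼ sends 37 ↦ [37], 38 ↦ [38=39], 39 ↦ [38=39].
For each subset V ⊆ X/∼, compute π^{-1}(V) ⊆ X and check whether π^{-1}(V) ∈ τ. V is open in τ_Q iff π^{-1}(V) ∈ τ.
  V = {}: π^{-1}(V) = ∅ ∈ τ ✓.
  V = {[37]}: π^{-1}(V) = {37} ∈ τ ✓.
  V = {[38=39]}: π^{-1}(V) = {38, 39} ∉ τ ✗.
  V = {[37], [38=39]}: π^{-1}(V) = {37, 38, 39} ∈ τ ✓.
Open sets in the quotient: τ_Q = {{}, {[37]}, {[37], [38=39]}} (3 elements).


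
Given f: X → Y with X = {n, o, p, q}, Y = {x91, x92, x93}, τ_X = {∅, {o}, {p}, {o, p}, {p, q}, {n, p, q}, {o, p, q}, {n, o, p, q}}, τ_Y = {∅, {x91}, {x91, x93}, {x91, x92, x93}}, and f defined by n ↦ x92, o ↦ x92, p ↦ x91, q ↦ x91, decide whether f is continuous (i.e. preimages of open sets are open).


f IS continuous.

Compute f^{-1}(U) for each U ∈ τ_Y:
  U = ∅: f^{-1}(U) = ∅ ∈ τ_X ✓.
  U = {x91}: f^{-1}(U) = {p, q} ∈ τ_X ✓.
  U = {x91, x93}: f^{-1}(U) = {p, q} ∈ τ_X ✓.
  U = {x91, x92, x93}: f^{-1}(U) = {n, o, p, q} ∈ τ_X ✓.
Every preimage lies in τ_X, so f IS continuous.


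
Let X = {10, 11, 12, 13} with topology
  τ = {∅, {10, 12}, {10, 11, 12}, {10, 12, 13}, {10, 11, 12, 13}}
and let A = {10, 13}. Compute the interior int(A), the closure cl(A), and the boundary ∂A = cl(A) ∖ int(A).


int(A) = ∅, cl(A) = {10, 11, 12, 13}, ∂A = {10, 11, 12, 13}.

Closed sets in (X, τ) are complements of opens:
  closed(X, τ) = {∅, {11}, {13}, {11, 13}, {10, 11, 12, 13}}.
int(A) = ⋃ {U ∈ τ : U ⊆ A}. Opens contained in A: ∅.
Taking the union of these: int(A) = ∅.
cl(A) = ⋂ {C closed : A ⊆ C}. Closed sets containing A: {10, 11, 12, 13}.
Intersecting these: cl(A) = {10, 11, 12, 13}.
∂A = cl(A) ∖ int(A) = {10, 11, 12, 13} ∖ ∅ = {10, 11, 12, 13}.


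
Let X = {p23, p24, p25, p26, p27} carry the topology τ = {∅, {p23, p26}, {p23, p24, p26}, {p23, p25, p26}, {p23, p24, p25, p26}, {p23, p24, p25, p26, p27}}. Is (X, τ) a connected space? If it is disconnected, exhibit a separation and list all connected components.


(X, τ) is connected.

Find clopen sets (U ∈ τ with X ∖ U ∈ τ):
  U = ∅, X ∖ U = {p23, p24, p25, p26, p27} — both open, so U is clopen.
  U = {p23, p24, p25, p26, p27}, X ∖ U = ∅ — both open, so U is clopen.
Only trivial clopens (∅ and X) exist, so (X, τ) is connected.
Compute connected components by grouping points that agree on all clopens:
  component: {p23, p24, p25, p26, p27}


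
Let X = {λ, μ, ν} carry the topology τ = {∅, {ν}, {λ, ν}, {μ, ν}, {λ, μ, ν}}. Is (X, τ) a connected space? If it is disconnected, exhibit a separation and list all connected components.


(X, τ) is connected.

Find clopen sets (U ∈ τ with X ∖ U ∈ τ):
  U = ∅, X ∖ U = {λ, μ, ν} — both open, so U is clopen.
  U = {λ, μ, ν}, X ∖ U = ∅ — both open, so U is clopen.
Only trivial clopens (∅ and X) exist, so (X, τ) is connected.
Compute connected components by grouping points that agree on all clopens:
  component: {λ, μ, ν}


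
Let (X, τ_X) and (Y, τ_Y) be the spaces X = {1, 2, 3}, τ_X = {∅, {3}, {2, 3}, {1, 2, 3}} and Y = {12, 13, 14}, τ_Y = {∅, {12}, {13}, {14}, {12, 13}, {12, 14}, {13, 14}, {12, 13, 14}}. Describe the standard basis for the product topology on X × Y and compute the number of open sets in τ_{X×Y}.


Basis B = {∅ × ∅, {3} × {12}, {3} × {13}, {3} × {14}, {2, 3} × {12}, {2, 3} × {13}, {2, 3} × {14}, {3} × {12, 13}, {3} × {12, 14}, {3} × {13, 14}, {1, 2, 3} × {12}, {1, 2, 3} × {13}, {1, 2, 3} × {14}, {3} × {12, 13, 14}, {2, 3} × {12, 13}, {2, 3} × {12, 14}, {2, 3} × {13, 14}, {1, 2, 3} × {12, 13}, {1, 2, 3} × {12, 14}, {1, 2, 3} × {13, 14}, {2, 3} × {12, 13, 14}, {1, 2, 3} × {12, 13, 14}}; |τ_{X×Y}| = 64.

Enumerate products U × V with U ∈ τ_X, V ∈ τ_Y (deduplicated):
  ∅ × ∅ = {} (∅)
  {3} × {12} = {(3,12)}
  {3} × {13} = {(3,13)}
  {3} × {14} = {(3,14)}
  {2, 3} × {12} = {(2,12), (3,12)}
  {2, 3} × {13} = {(2,13), (3,13)}
  {2, 3} × {14} = {(2,14), (3,14)}
  {3} × {12, 13} = {(3,12), (3,13)}
  {3} × {12, 14} = {(3,12), (3,14)}
  {3} × {13, 14} = {(3,13), (3,14)}
  {1, 2, 3} × {12} = {(1,12), (2,12), (3,12)}
  {1, 2, 3} × {13} = {(1,13), (2,13), (3,13)}
  {1, 2, 3} × {14} = {(1,14), (2,14), (3,14)}
  {3} × {12, 13, 14} = {(3,12), (3,13), (3,14)}
  {2, 3} × {12, 13} = {(2,12), (2,13), (3,12), (3,13)}
  {2, 3} × {12, 14} = {(2,12), (2,14), (3,12), (3,14)}
  {2, 3} × {13, 14} = {(2,13), (2,14), (3,13), (3,14)}
  {1, 2, 3} × {12, 13} = {(1,12), (1,13), (2,12), (2,13), (3,12), (3,13)}
  {1, 2, 3} × {12, 14} = {(1,12), (1,14), (2,12), (2,14), (3,12), (3,14)}
  {1, 2, 3} × {13, 14} = {(1,13), (1,14), (2,13), (2,14), (3,13), (3,14)}
  {2, 3} × {12, 13, 14} = {(2,12), (2,13), (2,14), (3,12), (3,13), (3,14)}
  {1, 2, 3} × {12, 13, 14} = {(1,12), (1,13), (1,14), (2,12), (2,13), (2,14), (3,12), (3,13), (3,14)}
These 22 distinct sets form the basis B.
Close under arbitrary unions to get τ_{X×Y}; counting gives |τ_{X×Y}| = 64.


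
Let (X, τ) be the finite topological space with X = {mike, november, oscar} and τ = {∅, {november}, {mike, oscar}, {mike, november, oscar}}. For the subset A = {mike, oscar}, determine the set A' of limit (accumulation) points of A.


A' = {mike, oscar}

For each x ∈ X, list the open sets U ∈ τ with x ∈ U, then check whether U ∩ (A ∖ {x}) ≠ ∅ for every such U.
  x = mike: opens ∋ x are {mike, oscar}, {mike, november, oscar}; each meets A ∖ {mike}, so x IS a limit point.
  x = november: open {november} ∋ x has {november} ∩ (A ∖ {november}) = ∅, so x is NOT a limit point.
  x = oscar: opens ∋ x are {mike, oscar}, {mike, november, oscar}; each meets A ∖ {oscar}, so x IS a limit point.
Collecting: A' = {mike, oscar}.


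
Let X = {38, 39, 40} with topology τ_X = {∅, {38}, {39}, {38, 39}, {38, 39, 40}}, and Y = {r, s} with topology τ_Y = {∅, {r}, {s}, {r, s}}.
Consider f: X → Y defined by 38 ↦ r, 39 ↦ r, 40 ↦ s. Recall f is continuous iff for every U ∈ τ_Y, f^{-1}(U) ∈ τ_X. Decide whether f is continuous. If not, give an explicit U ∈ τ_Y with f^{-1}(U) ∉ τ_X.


f is NOT continuous.

Compute f^{-1}(U) for each U ∈ τ_Y:
  U = ∅: f^{-1}(U) = ∅ ∈ τ_X ✓.
  U = {r}: f^{-1}(U) = {38, 39} ∈ τ_X ✓.
  U = {s}: f^{-1}(U) = {40} ∉ τ_X ✗.
  U = {r, s}: f^{-1}(U) = {38, 39, 40} ∈ τ_X ✓.
Found U = {s} with f^{-1}(U) = {40} not in τ_X. Therefore f is NOT continuous.


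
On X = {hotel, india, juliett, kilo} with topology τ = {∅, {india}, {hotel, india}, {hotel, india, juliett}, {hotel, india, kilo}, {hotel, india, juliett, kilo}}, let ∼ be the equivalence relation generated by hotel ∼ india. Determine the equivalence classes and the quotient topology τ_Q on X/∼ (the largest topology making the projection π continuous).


X/∼ = {[hotel=india], [juliett], [kilo]}; |τ_Q| = 5.

Equivalence classes: [hotel=india], [juliett], [kilo].
Quotient map π: X → X/∼ sends hotel ↦ [hotel=india], india ↦ [hotel=india], juliett ↦ [juliett], kilo ↦ [kilo].
For each subset V ⊆ X/∼, compute π^{-1}(V) ⊆ X and check whether π^{-1}(V) ∈ τ. V is open in τ_Q iff π^{-1}(V) ∈ τ.
  V = {}: π^{-1}(V) = ∅ ∈ τ ✓.
  V = {[hotel=india]}: π^{-1}(V) = {hotel, india} ∈ τ ✓.
  V = {[juliett]}: π^{-1}(V) = {juliett} ∉ τ ✗.
  V = {[hotel=india], [juliett]}: π^{-1}(V) = {hotel, india, juliett} ∈ τ ✓.
  V = {[kilo]}: π^{-1}(V) = {kilo} ∉ τ ✗.
  V = {[hotel=india], [kilo]}: π^{-1}(V) = {hotel, india, kilo} ∈ τ ✓.
  V = {[juliett], [kilo]}: π^{-1}(V) = {juliett, kilo} ∉ τ ✗.
  V = {[hotel=india], [juliett], [kilo]}: π^{-1}(V) = {hotel, india, juliett, kilo} ∈ τ ✓.
Open sets in the quotient: τ_Q = {{}, {[hotel=india]}, {[hotel=india], [juliett]}, {[hotel=india], [kilo]}, {[hotel=india], [juliett], [kilo]}} (5 elements).


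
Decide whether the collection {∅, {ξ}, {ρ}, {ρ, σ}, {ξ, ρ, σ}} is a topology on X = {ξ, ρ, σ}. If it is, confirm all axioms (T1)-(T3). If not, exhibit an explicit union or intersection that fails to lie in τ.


τ is NOT a topology on X.

Axiom (T1): ∅ ∈ τ? Yes; X ∈ τ? Yes.
Axiom (T2/T3): check pairwise unions and intersections of members of τ.
Counterexample for (T2): {ξ} ∪ {ρ} = {ξ, ρ} ∉ τ. Therefore τ is NOT a topology.


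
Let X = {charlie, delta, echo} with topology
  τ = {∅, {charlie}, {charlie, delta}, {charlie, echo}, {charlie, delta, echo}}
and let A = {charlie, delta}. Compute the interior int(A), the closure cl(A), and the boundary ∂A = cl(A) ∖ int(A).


int(A) = {charlie, delta}, cl(A) = {charlie, delta, echo}, ∂A = {echo}.

Closed sets in (X, τ) are complements of opens:
  closed(X, τ) = {∅, {delta}, {echo}, {delta, echo}, {charlie, delta, echo}}.
int(A) = ⋃ {U ∈ τ : U ⊆ A}. Opens contained in A: ∅, {charlie}, {charlie, delta}.
Taking the union of these: int(A) = {charlie, delta}.
cl(A) = ⋂ {C closed : A ⊆ C}. Closed sets containing A: {charlie, delta, echo}.
Intersecting these: cl(A) = {charlie, delta, echo}.
∂A = cl(A) ∖ int(A) = {charlie, delta, echo} ∖ {charlie, delta} = {echo}.


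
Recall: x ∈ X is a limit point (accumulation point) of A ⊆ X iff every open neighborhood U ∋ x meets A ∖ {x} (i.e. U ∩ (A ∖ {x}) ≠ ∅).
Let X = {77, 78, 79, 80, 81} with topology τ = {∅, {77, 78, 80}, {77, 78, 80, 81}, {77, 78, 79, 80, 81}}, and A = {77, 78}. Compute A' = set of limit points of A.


A' = {77, 78, 79, 80, 81}

For each x ∈ X, list the open sets U ∈ τ with x ∈ U, then check whether U ∩ (A ∖ {x}) ≠ ∅ for every such U.
  x = 77: opens ∋ x are {77, 78, 80}, {77, 78, 80, 81}, {77, 78, 79, 80, 81}; each meets A ∖ {77}, so x IS a limit point.
  x = 78: opens ∋ x are {77, 78, 80}, {77, 78, 80, 81}, {77, 78, 79, 80, 81}; each meets A ∖ {78}, so x IS a limit point.
  x = 79: opens ∋ x are {77, 78, 79, 80, 81}; each meets A ∖ {79}, so x IS a limit point.
  x = 80: opens ∋ x are {77, 78, 80}, {77, 78, 80, 81}, {77, 78, 79, 80, 81}; each meets A ∖ {80}, so x IS a limit point.
  x = 81: opens ∋ x are {77, 78, 80, 81}, {77, 78, 79, 80, 81}; each meets A ∖ {81}, so x IS a limit point.
Collecting: A' = {77, 78, 79, 80, 81}.


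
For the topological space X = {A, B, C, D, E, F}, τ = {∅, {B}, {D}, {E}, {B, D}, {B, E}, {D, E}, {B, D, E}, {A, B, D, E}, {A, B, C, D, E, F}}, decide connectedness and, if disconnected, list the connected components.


(X, τ) is connected.

Find clopen sets (U ∈ τ with X ∖ U ∈ τ):
  U = ∅, X ∖ U = {A, B, C, D, E, F} — both open, so U is clopen.
  U = {A, B, C, D, E, F}, X ∖ U = ∅ — both open, so U is clopen.
Only trivial clopens (∅ and X) exist, so (X, τ) is connected.
Compute connected components by grouping points that agree on all clopens:
  component: {A, B, C, D, E, F}


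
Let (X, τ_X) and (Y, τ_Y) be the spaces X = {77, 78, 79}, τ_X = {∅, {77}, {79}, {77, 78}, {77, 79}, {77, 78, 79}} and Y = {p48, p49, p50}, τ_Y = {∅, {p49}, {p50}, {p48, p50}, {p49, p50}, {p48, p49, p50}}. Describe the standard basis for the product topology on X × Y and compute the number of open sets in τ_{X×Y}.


Basis B = {∅ × ∅, {77} × {p49}, {77} × {p50}, {79} × {p49}, {79} × {p50}, {77} × {p48, p50}, {77} × {p49, p50}, {77, 78} × {p49}, {77, 79} × {p49}, {77, 78} × {p50}, {77, 79} × {p50}, {79} × {p48, p50}, {79} × {p49, p50}, {77} × {p48, p49, p50}, {77, 78, 79} × {p49}, {77, 78, 79} × {p50}, {79} × {p48, p49, p50}, {77, 78} × {p48, p50}, {77, 79} × {p48, p50}, {77, 78} × {p49, p50}, {77, 79} × {p49, p50}, {77, 78} × {p48, p49, p50}, {77, 79} × {p48, p49, p50}, {77, 78, 79} × {p48, p50}, {77, 78, 79} × {p49, p50}, {77, 78, 79} × {p48, p49, p50}}; |τ_{X×Y}| = 108.

Enumerate products U × V with U ∈ τ_X, V ∈ τ_Y (deduplicated):
  ∅ × ∅ = {} (∅)
  {77} × {p49} = {(77,p49)}
  {77} × {p50} = {(77,p50)}
  {79} × {p49} = {(79,p49)}
  {79} × {p50} = {(79,p50)}
  {77} × {p48, p50} = {(77,p48), (77,p50)}
  {77} × {p49, p50} = {(77,p49), (77,p50)}
  {77, 78} × {p49} = {(77,p49), (78,p49)}
  {77, 79} × {p49} = {(77,p49), (79,p49)}
  {77, 78} × {p50} = {(77,p50), (78,p50)}
  {77, 79} × {p50} = {(77,p50), (79,p50)}
  {79} × {p48, p50} = {(79,p48), (79,p50)}
  {79} × {p49, p50} = {(79,p49), (79,p50)}
  {77} × {p48, p49, p50} = {(77,p48), (77,p49), (77,p50)}
  {77, 78, 79} × {p49} = {(77,p49), (78,p49), (79,p49)}
  {77, 78, 79} × {p50} = {(77,p50), (78,p50), (79,p50)}
  {79} × {p48, p49, p50} = {(79,p48), (79,p49), (79,p50)}
  {77, 78} × {p48, p50} = {(77,p48), (77,p50), (78,p48), (78,p50)}
  {77, 79} × {p48, p50} = {(77,p48), (77,p50), (79,p48), (79,p50)}
  {77, 78} × {p49, p50} = {(77,p49), (77,p50), (78,p49), (78,p50)}
  {77, 79} × {p49, p50} = {(77,p49), (77,p50), (79,p49), (79,p50)}
  {77, 78} × {p48, p49, p50} = {(77,p48), (77,p49), (77,p50), (78,p48), (78,p49), (78,p50)}
  {77, 79} × {p48, p49, p50} = {(77,p48), (77,p49), (77,p50), (79,p48), (79,p49), (79,p50)}
  {77, 78, 79} × {p48, p50} = {(77,p48), (77,p50), (78,p48), (78,p50), (79,p48), (79,p50)}
  {77, 78, 79} × {p49, p50} = {(77,p49), (77,p50), (78,p49), (78,p50), (79,p49), (79,p50)}
  {77, 78, 79} × {p48, p49, p50} = {(77,p48), (77,p49), (77,p50), (78,p48), (78,p49), (78,p50), (79,p48), (79,p49), (79,p50)}
These 26 distinct sets form the basis B.
Close under arbitrary unions to get τ_{X×Y}; counting gives |τ_{X×Y}| = 108.


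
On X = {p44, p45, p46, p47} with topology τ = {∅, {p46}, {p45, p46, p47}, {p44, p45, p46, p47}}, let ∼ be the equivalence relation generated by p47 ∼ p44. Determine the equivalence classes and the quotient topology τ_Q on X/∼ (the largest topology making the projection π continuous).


X/∼ = {[p44=p47], [p45], [p46]}; |τ_Q| = 3.

Equivalence classes: [p44=p47], [p45], [p46].
Quotient map π: X → X/∼ sends p44 ↦ [p44=p47], p45 ↦ [p45], p46 ↦ [p46], p47 ↦ [p44=p47].
For each subset V ⊆ X/∼, compute π^{-1}(V) ⊆ X and check whether π^{-1}(V) ∈ τ. V is open in τ_Q iff π^{-1}(V) ∈ τ.
  V = {}: π^{-1}(V) = ∅ ∈ τ ✓.
  V = {[p44=p47]}: π^{-1}(V) = {p44, p47} ∉ τ ✗.
  V = {[p45]}: π^{-1}(V) = {p45} ∉ τ ✗.
  V = {[p44=p47], [p45]}: π^{-1}(V) = {p44, p45, p47} ∉ τ ✗.
  V = {[p46]}: π^{-1}(V) = {p46} ∈ τ ✓.
  V = {[p44=p47], [p46]}: π^{-1}(V) = {p44, p46, p47} ∉ τ ✗.
  V = {[p45], [p46]}: π^{-1}(V) = {p45, p46} ∉ τ ✗.
  V = {[p44=p47], [p45], [p46]}: π^{-1}(V) = {p44, p45, p46, p47} ∈ τ ✓.
Open sets in the quotient: τ_Q = {{}, {[p46]}, {[p44=p47], [p45], [p46]}} (3 elements).


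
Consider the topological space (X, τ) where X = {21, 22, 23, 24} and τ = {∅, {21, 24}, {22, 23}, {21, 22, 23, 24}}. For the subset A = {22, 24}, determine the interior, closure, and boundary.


int(A) = ∅, cl(A) = {21, 22, 23, 24}, ∂A = {21, 22, 23, 24}.

Closed sets in (X, τ) are complements of opens:
  closed(X, τ) = {∅, {21, 24}, {22, 23}, {21, 22, 23, 24}}.
int(A) = ⋃ {U ∈ τ : U ⊆ A}. Opens contained in A: ∅.
Taking the union of these: int(A) = ∅.
cl(A) = ⋂ {C closed : A ⊆ C}. Closed sets containing A: {21, 22, 23, 24}.
Intersecting these: cl(A) = {21, 22, 23, 24}.
∂A = cl(A) ∖ int(A) = {21, 22, 23, 24} ∖ ∅ = {21, 22, 23, 24}.


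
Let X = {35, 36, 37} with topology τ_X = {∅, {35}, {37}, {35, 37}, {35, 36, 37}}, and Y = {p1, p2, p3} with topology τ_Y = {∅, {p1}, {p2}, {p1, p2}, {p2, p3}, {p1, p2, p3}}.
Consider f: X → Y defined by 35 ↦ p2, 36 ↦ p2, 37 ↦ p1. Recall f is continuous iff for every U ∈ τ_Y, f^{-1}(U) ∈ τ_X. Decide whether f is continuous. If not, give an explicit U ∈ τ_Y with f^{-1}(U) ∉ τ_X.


f is NOT continuous.

Compute f^{-1}(U) for each U ∈ τ_Y:
  U = ∅: f^{-1}(U) = ∅ ∈ τ_X ✓.
  U = {p1}: f^{-1}(U) = {37} ∈ τ_X ✓.
  U = {p2}: f^{-1}(U) = {35, 36} ∉ τ_X ✗.
  U = {p1, p2}: f^{-1}(U) = {35, 36, 37} ∈ τ_X ✓.
  U = {p2, p3}: f^{-1}(U) = {35, 36} ∉ τ_X ✗.
  U = {p1, p2, p3}: f^{-1}(U) = {35, 36, 37} ∈ τ_X ✓.
Found U = {p2} with f^{-1}(U) = {35, 36} not in τ_X. Therefore f is NOT continuous.


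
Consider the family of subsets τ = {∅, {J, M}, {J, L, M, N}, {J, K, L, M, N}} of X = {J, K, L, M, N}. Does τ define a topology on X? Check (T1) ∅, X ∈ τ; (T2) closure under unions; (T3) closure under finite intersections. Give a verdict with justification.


τ IS a topology on X.

Axiom (T1): ∅ ∈ τ? Yes; X ∈ τ? Yes.
Axiom (T2/T3): check pairwise unions and intersections of members of τ.
All pairwise intersections and unions checked — each lies in τ. Therefore τ satisfies (T1), (T2), (T3): it IS a topology on X.


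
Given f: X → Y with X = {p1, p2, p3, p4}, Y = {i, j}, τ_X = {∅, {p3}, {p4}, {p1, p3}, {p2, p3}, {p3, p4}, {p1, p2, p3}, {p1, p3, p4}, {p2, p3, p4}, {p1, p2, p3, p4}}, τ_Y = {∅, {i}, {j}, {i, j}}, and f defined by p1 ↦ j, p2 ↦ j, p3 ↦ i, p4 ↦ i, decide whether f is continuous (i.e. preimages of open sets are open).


f is NOT continuous.

Compute f^{-1}(U) for each U ∈ τ_Y:
  U = ∅: f^{-1}(U) = ∅ ∈ τ_X ✓.
  U = {i}: f^{-1}(U) = {p3, p4} ∈ τ_X ✓.
  U = {j}: f^{-1}(U) = {p1, p2} ∉ τ_X ✗.
  U = {i, j}: f^{-1}(U) = {p1, p2, p3, p4} ∈ τ_X ✓.
Found U = {j} with f^{-1}(U) = {p1, p2} not in τ_X. Therefore f is NOT continuous.


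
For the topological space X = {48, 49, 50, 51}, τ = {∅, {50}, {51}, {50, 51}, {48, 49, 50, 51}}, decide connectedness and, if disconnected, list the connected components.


(X, τ) is connected.

Find clopen sets (U ∈ τ with X ∖ U ∈ τ):
  U = ∅, X ∖ U = {48, 49, 50, 51} — both open, so U is clopen.
  U = {48, 49, 50, 51}, X ∖ U = ∅ — both open, so U is clopen.
Only trivial clopens (∅ and X) exist, so (X, τ) is connected.
Compute connected components by grouping points that agree on all clopens:
  component: {48, 49, 50, 51}


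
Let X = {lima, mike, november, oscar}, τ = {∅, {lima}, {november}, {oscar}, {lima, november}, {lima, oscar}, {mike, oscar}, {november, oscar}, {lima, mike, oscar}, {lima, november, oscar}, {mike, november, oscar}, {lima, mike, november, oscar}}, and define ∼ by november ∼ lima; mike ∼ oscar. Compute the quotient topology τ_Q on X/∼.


X/∼ = {[lima=november], [mike=oscar]}; |τ_Q| = 4.

Equivalence classes: [lima=november], [mike=oscar].
Quotient map π: X → X/∼ sends lima ↦ [lima=november], mike ↦ [mike=oscar], november ↦ [lima=november], oscar ↦ [mike=oscar].
For each subset V ⊆ X/∼, compute π^{-1}(V) ⊆ X and check whether π^{-1}(V) ∈ τ. V is open in τ_Q iff π^{-1}(V) ∈ τ.
  V = {}: π^{-1}(V) = ∅ ∈ τ ✓.
  V = {[lima=november]}: π^{-1}(V) = {lima, november} ∈ τ ✓.
  V = {[mike=oscar]}: π^{-1}(V) = {mike, oscar} ∈ τ ✓.
  V = {[lima=november], [mike=oscar]}: π^{-1}(V) = {lima, mike, november, oscar} ∈ τ ✓.
Open sets in the quotient: τ_Q = {{}, {[lima=november]}, {[mike=oscar]}, {[lima=november], [mike=oscar]}} (4 elements).
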